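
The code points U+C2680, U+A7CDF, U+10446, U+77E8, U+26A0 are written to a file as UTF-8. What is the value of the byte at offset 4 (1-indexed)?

0x80

1-indexed offset 4 is 0-indexed offset 3.
U+C2680 → 4-byte form F3 82 9A 80 at offsets 0–3.
Offset 3 falls in char 1's range; it's byte 4 of F3 82 9A 80 = 0x80.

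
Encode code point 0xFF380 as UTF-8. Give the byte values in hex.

F3 BF 8E 80

U+FF380 = 0xFF380 = 1045376 decimal. In range U+10000–U+10FFFF → 4-byte form: 11110xxx 10xxxxxx 10xxxxxx 10xxxxxx.
Binary (21 bits): 011111111001110000000.
Split 3+6+6+6: 011 | 111111 | 001110 | 000000.
Byte 1: 11110011 = 0xF3.
Byte 2: 10111111 = 0xBF.
Byte 3: 10001110 = 0x8E.
Byte 4: 10000000 = 0x80.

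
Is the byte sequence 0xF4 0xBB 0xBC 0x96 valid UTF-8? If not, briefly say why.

Leading byte 0xF4 = 11110100 → 4-byte form.
Payload = 0x13BF16, which exceeds U+10FFFF, the maximum Unicode code point. (Leading bytes F5–FF, or F4 followed by ≥ 0x90, are invalid.)

invalid (encodes a value above U+10FFFF)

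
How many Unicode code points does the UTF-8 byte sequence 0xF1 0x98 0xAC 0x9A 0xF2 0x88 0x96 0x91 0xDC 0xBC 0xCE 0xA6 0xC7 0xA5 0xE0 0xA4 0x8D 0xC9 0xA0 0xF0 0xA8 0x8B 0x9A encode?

Byte at offset 0: 0xF1 = 11110001 → 4-byte char (#1). Advance 4.
Byte at offset 4: 0xF2 = 11110010 → 4-byte char (#2). Advance 4.
Byte at offset 8: 0xDC = 11011100 → 2-byte char (#3). Advance 2.
Byte at offset 10: 0xCE = 11001110 → 2-byte char (#4). Advance 2.
Byte at offset 12: 0xC7 = 11000111 → 2-byte char (#5). Advance 2.
Byte at offset 14: 0xE0 = 11100000 → 3-byte char (#6). Advance 3.
Byte at offset 17: 0xC9 = 11001001 → 2-byte char (#7). Advance 2.
Byte at offset 19: 0xF0 = 11110000 → 4-byte char (#8). Advance 4.
Reached end at offset 23 after 8 code points.

8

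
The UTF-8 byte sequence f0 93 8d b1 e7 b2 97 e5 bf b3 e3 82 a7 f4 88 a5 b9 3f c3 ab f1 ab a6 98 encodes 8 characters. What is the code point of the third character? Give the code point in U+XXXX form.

U+5FF3

Offset 0: leading byte 0xF0 = 11110000 → 4-byte char #1 = F0 93 8D B1.
Offset 4: leading byte 0xE7 = 11100111 → 3-byte char #2 = E7 B2 97.
Offset 7: leading byte 0xE5 = 11100101 → 3-byte char #3 = E5 BF B3.
Leading byte 0xE5 = 11100101 matches 1110xxxx → 3-byte sequence.
Byte 1: 0xE5 = 11100101, payload 0101 (4 bits).
Byte 2: 0xBF = 10111111 (10xxxxxx ✓), payload 111111.
Byte 3: 0xB3 = 10110011 (10xxxxxx ✓), payload 110011.
Concatenate: 0101111111110011 = 0x5FF3 (16 bits → U+5FF3).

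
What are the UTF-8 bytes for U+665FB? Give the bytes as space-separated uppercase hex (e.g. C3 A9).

U+665FB = 0x665FB = 419323 decimal. In range U+10000–U+10FFFF → 4-byte form: 11110xxx 10xxxxxx 10xxxxxx 10xxxxxx.
Binary (21 bits): 001100110010111111011.
Split 3+6+6+6: 001 | 100110 | 010111 | 111011.
Byte 1: 11110001 = 0xF1.
Byte 2: 10100110 = 0xA6.
Byte 3: 10010111 = 0x97.
Byte 4: 10111011 = 0xBB.

F1 A6 97 BB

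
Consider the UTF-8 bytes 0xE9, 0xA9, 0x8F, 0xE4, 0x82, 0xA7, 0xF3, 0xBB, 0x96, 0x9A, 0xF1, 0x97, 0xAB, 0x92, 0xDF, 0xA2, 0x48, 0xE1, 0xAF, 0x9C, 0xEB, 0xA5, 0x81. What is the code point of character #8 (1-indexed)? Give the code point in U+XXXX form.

Offset 0: leading byte 0xE9 = 11101001 → 3-byte char #1 = E9 A9 8F.
Offset 3: leading byte 0xE4 = 11100100 → 3-byte char #2 = E4 82 A7.
Offset 6: leading byte 0xF3 = 11110011 → 4-byte char #3 = F3 BB 96 9A.
Offset 10: leading byte 0xF1 = 11110001 → 4-byte char #4 = F1 97 AB 92.
Offset 14: leading byte 0xDF = 11011111 → 2-byte char #5 = DF A2.
Offset 16: leading byte 0x48 = 01001000 → 1-byte char #6 = 48.
Offset 17: leading byte 0xE1 = 11100001 → 3-byte char #7 = E1 AF 9C.
Offset 20: leading byte 0xEB = 11101011 → 3-byte char #8 = EB A5 81.
Leading byte 0xEB = 11101011 matches 1110xxxx → 3-byte sequence.
Byte 1: 0xEB = 11101011, payload 1011 (4 bits).
Byte 2: 0xA5 = 10100101 (10xxxxxx ✓), payload 100101.
Byte 3: 0x81 = 10000001 (10xxxxxx ✓), payload 000001.
Concatenate: 1011100101000001 = 0xB941 (16 bits → U+B941).

U+B941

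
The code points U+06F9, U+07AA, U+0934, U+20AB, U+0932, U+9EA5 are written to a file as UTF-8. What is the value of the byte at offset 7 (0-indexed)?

0xE2

U+06F9 → 2-byte form DB B9 at offsets 0–1.
U+07AA → 2-byte form DE AA at offsets 2–3.
U+0934 → 3-byte form E0 A4 B4 at offsets 4–6.
U+20AB → 3-byte form E2 82 AB at offsets 7–9.
Offset 7 falls in char 4's range; it's byte 1 of E2 82 AB = 0xE2.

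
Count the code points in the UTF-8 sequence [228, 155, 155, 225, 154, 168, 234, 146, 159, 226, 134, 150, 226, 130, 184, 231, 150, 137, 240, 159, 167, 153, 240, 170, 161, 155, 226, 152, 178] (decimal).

9

Byte at offset 0: 0xE4 = 11100100 → 3-byte char (#1). Advance 3.
Byte at offset 3: 0xE1 = 11100001 → 3-byte char (#2). Advance 3.
Byte at offset 6: 0xEA = 11101010 → 3-byte char (#3). Advance 3.
Byte at offset 9: 0xE2 = 11100010 → 3-byte char (#4). Advance 3.
Byte at offset 12: 0xE2 = 11100010 → 3-byte char (#5). Advance 3.
Byte at offset 15: 0xE7 = 11100111 → 3-byte char (#6). Advance 3.
Byte at offset 18: 0xF0 = 11110000 → 4-byte char (#7). Advance 4.
Byte at offset 22: 0xF0 = 11110000 → 4-byte char (#8). Advance 4.
Byte at offset 26: 0xE2 = 11100010 → 3-byte char (#9). Advance 3.
Reached end at offset 29 after 9 code points.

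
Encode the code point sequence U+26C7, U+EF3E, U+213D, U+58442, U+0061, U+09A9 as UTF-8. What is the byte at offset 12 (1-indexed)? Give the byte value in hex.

0x91

1-indexed offset 12 is 0-indexed offset 11.
U+26C7 → 3-byte form E2 9B 87 at offsets 0–2.
U+EF3E → 3-byte form EE BC BE at offsets 3–5.
U+213D → 3-byte form E2 84 BD at offsets 6–8.
U+58442 → 4-byte form F1 98 91 82 at offsets 9–12.
Offset 11 falls in char 4's range; it's byte 3 of F1 98 91 82 = 0x91.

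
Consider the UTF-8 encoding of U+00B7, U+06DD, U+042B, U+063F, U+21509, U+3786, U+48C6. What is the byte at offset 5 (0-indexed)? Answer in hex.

0xAB

U+00B7 → 2-byte form C2 B7 at offsets 0–1.
U+06DD → 2-byte form DB 9D at offsets 2–3.
U+042B → 2-byte form D0 AB at offsets 4–5.
Offset 5 falls in char 3's range; it's byte 2 of D0 AB = 0xAB.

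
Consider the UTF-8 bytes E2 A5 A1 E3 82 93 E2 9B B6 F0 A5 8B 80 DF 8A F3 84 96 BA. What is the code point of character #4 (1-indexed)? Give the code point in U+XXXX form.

U+252C0

Offset 0: leading byte 0xE2 = 11100010 → 3-byte char #1 = E2 A5 A1.
Offset 3: leading byte 0xE3 = 11100011 → 3-byte char #2 = E3 82 93.
Offset 6: leading byte 0xE2 = 11100010 → 3-byte char #3 = E2 9B B6.
Offset 9: leading byte 0xF0 = 11110000 → 4-byte char #4 = F0 A5 8B 80.
Leading byte 0xF0 = 11110000 matches 11110xxx → 4-byte sequence.
Byte 1: 0xF0 = 11110000, payload 000 (3 bits).
Byte 2: 0xA5 = 10100101 (10xxxxxx ✓), payload 100101.
Byte 3: 0x8B = 10001011 (10xxxxxx ✓), payload 001011.
Byte 4: 0x80 = 10000000 (10xxxxxx ✓), payload 000000.
Concatenate: 000100101001011000000 = 0x252C0 (21 bits → U+252C0).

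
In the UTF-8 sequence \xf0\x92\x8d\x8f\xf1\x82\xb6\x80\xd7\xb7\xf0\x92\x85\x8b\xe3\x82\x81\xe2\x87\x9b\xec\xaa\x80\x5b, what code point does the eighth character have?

Offset 0: leading byte 0xF0 = 11110000 → 4-byte char #1 = F0 92 8D 8F.
Offset 4: leading byte 0xF1 = 11110001 → 4-byte char #2 = F1 82 B6 80.
Offset 8: leading byte 0xD7 = 11010111 → 2-byte char #3 = D7 B7.
Offset 10: leading byte 0xF0 = 11110000 → 4-byte char #4 = F0 92 85 8B.
Offset 14: leading byte 0xE3 = 11100011 → 3-byte char #5 = E3 82 81.
Offset 17: leading byte 0xE2 = 11100010 → 3-byte char #6 = E2 87 9B.
Offset 20: leading byte 0xEC = 11101100 → 3-byte char #7 = EC AA 80.
Offset 23: leading byte 0x5B = 01011011 → 1-byte char #8 = 5B.
Leading byte 0x5B = 01011011 matches 0xxxxxxx → 1-byte sequence.
Byte 1: 0x5B = 01011011, payload 1011011 (7 bits).
Concatenate: 1011011 = 0x5B (7 bits → U+005B).

U+005B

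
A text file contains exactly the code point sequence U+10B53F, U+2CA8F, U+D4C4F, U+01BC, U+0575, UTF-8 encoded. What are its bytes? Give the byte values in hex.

U+10B53F: 4-byte form → F4 8B 94 BF.
U+2CA8F: 4-byte form → F0 AC AA 8F.
U+D4C4F: 4-byte form → F3 94 B1 8F.
U+01BC: 2-byte form → C6 BC.
U+0575: 2-byte form → D5 B5.
Concatenated (16 bytes): F4 8B 94 BF F0 AC AA 8F F3 94 B1 8F C6 BC D5 B5.

F4 8B 94 BF F0 AC AA 8F F3 94 B1 8F C6 BC D5 B5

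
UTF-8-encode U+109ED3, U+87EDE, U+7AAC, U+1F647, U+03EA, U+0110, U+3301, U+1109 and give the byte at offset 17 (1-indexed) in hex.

0xAA

1-indexed offset 17 is 0-indexed offset 16.
U+109ED3 → 4-byte form F4 89 BB 93 at offsets 0–3.
U+87EDE → 4-byte form F2 87 BB 9E at offsets 4–7.
U+7AAC → 3-byte form E7 AA AC at offsets 8–10.
U+1F647 → 4-byte form F0 9F 99 87 at offsets 11–14.
U+03EA → 2-byte form CF AA at offsets 15–16.
Offset 16 falls in char 5's range; it's byte 2 of CF AA = 0xAA.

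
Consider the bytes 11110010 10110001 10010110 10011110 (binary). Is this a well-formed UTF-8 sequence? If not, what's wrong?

valid

Leading byte 0xF2 = 11110010 → 4-byte form.
Continuation bytes 0xB1=10110001, 0x96=10010110, 0x9E=10011110 all match 10xxxxxx.
Decoded value 0xB159E is ≥ 0x10000 (shortest form) and not a surrogate.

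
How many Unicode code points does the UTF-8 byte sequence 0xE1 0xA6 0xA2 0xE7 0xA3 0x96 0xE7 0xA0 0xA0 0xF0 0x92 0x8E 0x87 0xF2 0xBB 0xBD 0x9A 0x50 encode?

6

Byte at offset 0: 0xE1 = 11100001 → 3-byte char (#1). Advance 3.
Byte at offset 3: 0xE7 = 11100111 → 3-byte char (#2). Advance 3.
Byte at offset 6: 0xE7 = 11100111 → 3-byte char (#3). Advance 3.
Byte at offset 9: 0xF0 = 11110000 → 4-byte char (#4). Advance 4.
Byte at offset 13: 0xF2 = 11110010 → 4-byte char (#5). Advance 4.
Byte at offset 17: 0x50 = 01010000 → 1-byte char (#6). Advance 1.
Reached end at offset 18 after 6 code points.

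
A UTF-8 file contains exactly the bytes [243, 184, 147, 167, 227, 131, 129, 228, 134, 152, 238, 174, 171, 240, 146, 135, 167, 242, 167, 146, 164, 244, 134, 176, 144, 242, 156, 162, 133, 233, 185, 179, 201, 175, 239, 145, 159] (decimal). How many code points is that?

Byte at offset 0: 0xF3 = 11110011 → 4-byte char (#1). Advance 4.
Byte at offset 4: 0xE3 = 11100011 → 3-byte char (#2). Advance 3.
Byte at offset 7: 0xE4 = 11100100 → 3-byte char (#3). Advance 3.
Byte at offset 10: 0xEE = 11101110 → 3-byte char (#4). Advance 3.
Byte at offset 13: 0xF0 = 11110000 → 4-byte char (#5). Advance 4.
Byte at offset 17: 0xF2 = 11110010 → 4-byte char (#6). Advance 4.
Byte at offset 21: 0xF4 = 11110100 → 4-byte char (#7). Advance 4.
Byte at offset 25: 0xF2 = 11110010 → 4-byte char (#8). Advance 4.
Byte at offset 29: 0xE9 = 11101001 → 3-byte char (#9). Advance 3.
Byte at offset 32: 0xC9 = 11001001 → 2-byte char (#10). Advance 2.
Byte at offset 34: 0xEF = 11101111 → 3-byte char (#11). Advance 3.
Reached end at offset 37 after 11 code points.

11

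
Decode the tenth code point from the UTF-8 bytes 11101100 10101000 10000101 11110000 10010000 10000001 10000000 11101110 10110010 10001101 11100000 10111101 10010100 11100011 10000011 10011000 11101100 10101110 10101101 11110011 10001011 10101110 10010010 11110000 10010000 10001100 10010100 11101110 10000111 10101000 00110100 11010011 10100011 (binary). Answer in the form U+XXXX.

Offset 0: leading byte 0xEC = 11101100 → 3-byte char #1 = EC A8 85.
Offset 3: leading byte 0xF0 = 11110000 → 4-byte char #2 = F0 90 81 80.
Offset 7: leading byte 0xEE = 11101110 → 3-byte char #3 = EE B2 8D.
Offset 10: leading byte 0xE0 = 11100000 → 3-byte char #4 = E0 BD 94.
Offset 13: leading byte 0xE3 = 11100011 → 3-byte char #5 = E3 83 98.
Offset 16: leading byte 0xEC = 11101100 → 3-byte char #6 = EC AE AD.
Offset 19: leading byte 0xF3 = 11110011 → 4-byte char #7 = F3 8B AE 92.
Offset 23: leading byte 0xF0 = 11110000 → 4-byte char #8 = F0 90 8C 94.
Offset 27: leading byte 0xEE = 11101110 → 3-byte char #9 = EE 87 A8.
Offset 30: leading byte 0x34 = 00110100 → 1-byte char #10 = 34.
Leading byte 0x34 = 00110100 matches 0xxxxxxx → 1-byte sequence.
Byte 1: 0x34 = 00110100, payload 0110100 (7 bits).
Concatenate: 0110100 = 0x34 (7 bits → U+0034).

U+0034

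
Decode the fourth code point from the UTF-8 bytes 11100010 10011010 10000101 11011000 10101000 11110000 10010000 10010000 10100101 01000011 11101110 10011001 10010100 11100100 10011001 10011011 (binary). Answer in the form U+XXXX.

Offset 0: leading byte 0xE2 = 11100010 → 3-byte char #1 = E2 9A 85.
Offset 3: leading byte 0xD8 = 11011000 → 2-byte char #2 = D8 A8.
Offset 5: leading byte 0xF0 = 11110000 → 4-byte char #3 = F0 90 90 A5.
Offset 9: leading byte 0x43 = 01000011 → 1-byte char #4 = 43.
Leading byte 0x43 = 01000011 matches 0xxxxxxx → 1-byte sequence.
Byte 1: 0x43 = 01000011, payload 1000011 (7 bits).
Concatenate: 1000011 = 0x43 (7 bits → U+0043).

U+0043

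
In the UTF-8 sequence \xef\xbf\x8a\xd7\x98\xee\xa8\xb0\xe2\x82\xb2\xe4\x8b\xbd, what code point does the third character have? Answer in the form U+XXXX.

Offset 0: leading byte 0xEF = 11101111 → 3-byte char #1 = EF BF 8A.
Offset 3: leading byte 0xD7 = 11010111 → 2-byte char #2 = D7 98.
Offset 5: leading byte 0xEE = 11101110 → 3-byte char #3 = EE A8 B0.
Leading byte 0xEE = 11101110 matches 1110xxxx → 3-byte sequence.
Byte 1: 0xEE = 11101110, payload 1110 (4 bits).
Byte 2: 0xA8 = 10101000 (10xxxxxx ✓), payload 101000.
Byte 3: 0xB0 = 10110000 (10xxxxxx ✓), payload 110000.
Concatenate: 1110101000110000 = 0xEA30 (16 bits → U+EA30).

U+EA30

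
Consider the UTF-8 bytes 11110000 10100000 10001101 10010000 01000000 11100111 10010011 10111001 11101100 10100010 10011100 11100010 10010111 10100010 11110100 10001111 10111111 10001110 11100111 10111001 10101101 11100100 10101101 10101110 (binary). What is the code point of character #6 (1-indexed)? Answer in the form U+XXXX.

U+10FFCE

Offset 0: leading byte 0xF0 = 11110000 → 4-byte char #1 = F0 A0 8D 90.
Offset 4: leading byte 0x40 = 01000000 → 1-byte char #2 = 40.
Offset 5: leading byte 0xE7 = 11100111 → 3-byte char #3 = E7 93 B9.
Offset 8: leading byte 0xEC = 11101100 → 3-byte char #4 = EC A2 9C.
Offset 11: leading byte 0xE2 = 11100010 → 3-byte char #5 = E2 97 A2.
Offset 14: leading byte 0xF4 = 11110100 → 4-byte char #6 = F4 8F BF 8E.
Leading byte 0xF4 = 11110100 matches 11110xxx → 4-byte sequence.
Byte 1: 0xF4 = 11110100, payload 100 (3 bits).
Byte 2: 0x8F = 10001111 (10xxxxxx ✓), payload 001111.
Byte 3: 0xBF = 10111111 (10xxxxxx ✓), payload 111111.
Byte 4: 0x8E = 10001110 (10xxxxxx ✓), payload 001110.
Concatenate: 100001111111111001110 = 0x10FFCE (21 bits → U+10FFCE).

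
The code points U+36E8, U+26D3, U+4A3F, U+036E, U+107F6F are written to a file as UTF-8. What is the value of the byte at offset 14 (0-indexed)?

U+36E8 → 3-byte form E3 9B A8 at offsets 0–2.
U+26D3 → 3-byte form E2 9B 93 at offsets 3–5.
U+4A3F → 3-byte form E4 A8 BF at offsets 6–8.
U+036E → 2-byte form CD AE at offsets 9–10.
U+107F6F → 4-byte form F4 87 BD AF at offsets 11–14.
Offset 14 falls in char 5's range; it's byte 4 of F4 87 BD AF = 0xAF.

0xAF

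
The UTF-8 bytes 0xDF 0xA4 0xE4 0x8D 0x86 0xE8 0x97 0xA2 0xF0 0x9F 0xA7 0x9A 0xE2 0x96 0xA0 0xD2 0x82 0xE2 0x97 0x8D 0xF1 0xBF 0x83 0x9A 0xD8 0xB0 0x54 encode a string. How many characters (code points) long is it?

Byte at offset 0: 0xDF = 11011111 → 2-byte char (#1). Advance 2.
Byte at offset 2: 0xE4 = 11100100 → 3-byte char (#2). Advance 3.
Byte at offset 5: 0xE8 = 11101000 → 3-byte char (#3). Advance 3.
Byte at offset 8: 0xF0 = 11110000 → 4-byte char (#4). Advance 4.
Byte at offset 12: 0xE2 = 11100010 → 3-byte char (#5). Advance 3.
Byte at offset 15: 0xD2 = 11010010 → 2-byte char (#6). Advance 2.
Byte at offset 17: 0xE2 = 11100010 → 3-byte char (#7). Advance 3.
Byte at offset 20: 0xF1 = 11110001 → 4-byte char (#8). Advance 4.
Byte at offset 24: 0xD8 = 11011000 → 2-byte char (#9). Advance 2.
Byte at offset 26: 0x54 = 01010100 → 1-byte char (#10). Advance 1.
Reached end at offset 27 after 10 code points.

10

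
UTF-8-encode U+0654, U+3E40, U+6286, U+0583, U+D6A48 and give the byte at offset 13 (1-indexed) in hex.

1-indexed offset 13 is 0-indexed offset 12.
U+0654 → 2-byte form D9 94 at offsets 0–1.
U+3E40 → 3-byte form E3 B9 80 at offsets 2–4.
U+6286 → 3-byte form E6 8A 86 at offsets 5–7.
U+0583 → 2-byte form D6 83 at offsets 8–9.
U+D6A48 → 4-byte form F3 96 A9 88 at offsets 10–13.
Offset 12 falls in char 5's range; it's byte 3 of F3 96 A9 88 = 0xA9.

0xA9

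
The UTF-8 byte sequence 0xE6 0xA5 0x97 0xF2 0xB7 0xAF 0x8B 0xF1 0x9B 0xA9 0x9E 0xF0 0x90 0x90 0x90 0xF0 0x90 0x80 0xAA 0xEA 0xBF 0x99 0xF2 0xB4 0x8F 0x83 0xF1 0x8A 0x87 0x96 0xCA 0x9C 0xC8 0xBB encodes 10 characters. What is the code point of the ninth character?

U+029C

Offset 0: leading byte 0xE6 = 11100110 → 3-byte char #1 = E6 A5 97.
Offset 3: leading byte 0xF2 = 11110010 → 4-byte char #2 = F2 B7 AF 8B.
Offset 7: leading byte 0xF1 = 11110001 → 4-byte char #3 = F1 9B A9 9E.
Offset 11: leading byte 0xF0 = 11110000 → 4-byte char #4 = F0 90 90 90.
Offset 15: leading byte 0xF0 = 11110000 → 4-byte char #5 = F0 90 80 AA.
Offset 19: leading byte 0xEA = 11101010 → 3-byte char #6 = EA BF 99.
Offset 22: leading byte 0xF2 = 11110010 → 4-byte char #7 = F2 B4 8F 83.
Offset 26: leading byte 0xF1 = 11110001 → 4-byte char #8 = F1 8A 87 96.
Offset 30: leading byte 0xCA = 11001010 → 2-byte char #9 = CA 9C.
Leading byte 0xCA = 11001010 matches 110xxxxx → 2-byte sequence.
Byte 1: 0xCA = 11001010, payload 01010 (5 bits).
Byte 2: 0x9C = 10011100 (10xxxxxx ✓), payload 011100.
Concatenate: 01010011100 = 0x29C (11 bits → U+029C).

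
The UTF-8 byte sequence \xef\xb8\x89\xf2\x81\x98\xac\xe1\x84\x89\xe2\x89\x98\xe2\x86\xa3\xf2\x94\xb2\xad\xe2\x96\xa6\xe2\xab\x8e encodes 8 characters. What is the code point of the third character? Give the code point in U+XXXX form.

Offset 0: leading byte 0xEF = 11101111 → 3-byte char #1 = EF B8 89.
Offset 3: leading byte 0xF2 = 11110010 → 4-byte char #2 = F2 81 98 AC.
Offset 7: leading byte 0xE1 = 11100001 → 3-byte char #3 = E1 84 89.
Leading byte 0xE1 = 11100001 matches 1110xxxx → 3-byte sequence.
Byte 1: 0xE1 = 11100001, payload 0001 (4 bits).
Byte 2: 0x84 = 10000100 (10xxxxxx ✓), payload 000100.
Byte 3: 0x89 = 10001001 (10xxxxxx ✓), payload 001001.
Concatenate: 0001000100001001 = 0x1109 (16 bits → U+1109).

U+1109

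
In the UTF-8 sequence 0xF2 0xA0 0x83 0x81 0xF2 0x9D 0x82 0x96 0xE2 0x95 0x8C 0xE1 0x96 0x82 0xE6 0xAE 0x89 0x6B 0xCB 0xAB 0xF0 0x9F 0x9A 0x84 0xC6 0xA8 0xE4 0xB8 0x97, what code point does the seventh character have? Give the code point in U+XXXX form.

Offset 0: leading byte 0xF2 = 11110010 → 4-byte char #1 = F2 A0 83 81.
Offset 4: leading byte 0xF2 = 11110010 → 4-byte char #2 = F2 9D 82 96.
Offset 8: leading byte 0xE2 = 11100010 → 3-byte char #3 = E2 95 8C.
Offset 11: leading byte 0xE1 = 11100001 → 3-byte char #4 = E1 96 82.
Offset 14: leading byte 0xE6 = 11100110 → 3-byte char #5 = E6 AE 89.
Offset 17: leading byte 0x6B = 01101011 → 1-byte char #6 = 6B.
Offset 18: leading byte 0xCB = 11001011 → 2-byte char #7 = CB AB.
Leading byte 0xCB = 11001011 matches 110xxxxx → 2-byte sequence.
Byte 1: 0xCB = 11001011, payload 01011 (5 bits).
Byte 2: 0xAB = 10101011 (10xxxxxx ✓), payload 101011.
Concatenate: 01011101011 = 0x2EB (11 bits → U+02EB).

U+02EB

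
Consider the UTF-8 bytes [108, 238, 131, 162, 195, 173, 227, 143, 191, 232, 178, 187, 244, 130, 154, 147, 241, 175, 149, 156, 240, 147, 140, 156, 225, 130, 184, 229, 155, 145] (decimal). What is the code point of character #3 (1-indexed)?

U+00ED

Offset 0: leading byte 0x6C = 01101100 → 1-byte char #1 = 6C.
Offset 1: leading byte 0xEE = 11101110 → 3-byte char #2 = EE 83 A2.
Offset 4: leading byte 0xC3 = 11000011 → 2-byte char #3 = C3 AD.
Leading byte 0xC3 = 11000011 matches 110xxxxx → 2-byte sequence.
Byte 1: 0xC3 = 11000011, payload 00011 (5 bits).
Byte 2: 0xAD = 10101101 (10xxxxxx ✓), payload 101101.
Concatenate: 00011101101 = 0xED (11 bits → U+00ED).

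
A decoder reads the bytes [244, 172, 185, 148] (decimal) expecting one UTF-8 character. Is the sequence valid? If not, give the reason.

Leading byte 0xF4 = 11110100 → 4-byte form.
Payload = 0x12CE54, which exceeds U+10FFFF, the maximum Unicode code point. (Leading bytes F5–FF, or F4 followed by ≥ 0x90, are invalid.)

invalid (encodes a value above U+10FFFF)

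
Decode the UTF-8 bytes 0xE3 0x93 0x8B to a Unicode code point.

Leading byte 0xE3 = 11100011 matches 1110xxxx → 3-byte sequence.
Byte 1: 0xE3 = 11100011, payload 0011 (4 bits).
Byte 2: 0x93 = 10010011 (10xxxxxx ✓), payload 010011.
Byte 3: 0x8B = 10001011 (10xxxxxx ✓), payload 001011.
Concatenate: 0011010011001011 = 0x34CB (16 bits → U+34CB).

U+34CB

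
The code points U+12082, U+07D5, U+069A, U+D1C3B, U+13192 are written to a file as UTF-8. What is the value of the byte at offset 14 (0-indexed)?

U+12082 → 4-byte form F0 92 82 82 at offsets 0–3.
U+07D5 → 2-byte form DF 95 at offsets 4–5.
U+069A → 2-byte form DA 9A at offsets 6–7.
U+D1C3B → 4-byte form F3 91 B0 BB at offsets 8–11.
U+13192 → 4-byte form F0 93 86 92 at offsets 12–15.
Offset 14 falls in char 5's range; it's byte 3 of F0 93 86 92 = 0x86.

0x86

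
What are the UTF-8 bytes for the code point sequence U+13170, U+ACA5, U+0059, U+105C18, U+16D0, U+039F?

U+13170: 4-byte form → F0 93 85 B0.
U+ACA5: 3-byte form → EA B2 A5.
U+0059: 1-byte form → 59.
U+105C18: 4-byte form → F4 85 B0 98.
U+16D0: 3-byte form → E1 9B 90.
U+039F: 2-byte form → CE 9F.
Concatenated (17 bytes): F0 93 85 B0 EA B2 A5 59 F4 85 B0 98 E1 9B 90 CE 9F.

F0 93 85 B0 EA B2 A5 59 F4 85 B0 98 E1 9B 90 CE 9F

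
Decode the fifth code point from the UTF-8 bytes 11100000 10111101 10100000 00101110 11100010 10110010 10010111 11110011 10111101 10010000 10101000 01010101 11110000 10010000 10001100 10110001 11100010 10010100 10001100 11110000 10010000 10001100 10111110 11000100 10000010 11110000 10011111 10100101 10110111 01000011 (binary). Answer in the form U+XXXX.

U+0055

Offset 0: leading byte 0xE0 = 11100000 → 3-byte char #1 = E0 BD A0.
Offset 3: leading byte 0x2E = 00101110 → 1-byte char #2 = 2E.
Offset 4: leading byte 0xE2 = 11100010 → 3-byte char #3 = E2 B2 97.
Offset 7: leading byte 0xF3 = 11110011 → 4-byte char #4 = F3 BD 90 A8.
Offset 11: leading byte 0x55 = 01010101 → 1-byte char #5 = 55.
Leading byte 0x55 = 01010101 matches 0xxxxxxx → 1-byte sequence.
Byte 1: 0x55 = 01010101, payload 1010101 (7 bits).
Concatenate: 1010101 = 0x55 (7 bits → U+0055).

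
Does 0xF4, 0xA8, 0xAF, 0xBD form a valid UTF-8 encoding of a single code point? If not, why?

Leading byte 0xF4 = 11110100 → 4-byte form.
Payload = 0x128BFD, which exceeds U+10FFFF, the maximum Unicode code point. (Leading bytes F5–FF, or F4 followed by ≥ 0x90, are invalid.)

invalid (encodes a value above U+10FFFF)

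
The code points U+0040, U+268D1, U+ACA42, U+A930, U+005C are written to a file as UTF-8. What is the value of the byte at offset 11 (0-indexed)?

0xB0

U+0040 → 1-byte form 40 at offsets 0–0.
U+268D1 → 4-byte form F0 A6 A3 91 at offsets 1–4.
U+ACA42 → 4-byte form F2 AC A9 82 at offsets 5–8.
U+A930 → 3-byte form EA A4 B0 at offsets 9–11.
Offset 11 falls in char 4's range; it's byte 3 of EA A4 B0 = 0xB0.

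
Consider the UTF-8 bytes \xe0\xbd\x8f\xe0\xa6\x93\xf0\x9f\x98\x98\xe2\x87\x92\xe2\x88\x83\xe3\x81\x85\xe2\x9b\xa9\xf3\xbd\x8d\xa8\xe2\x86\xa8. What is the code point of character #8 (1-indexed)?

U+FD368

Offset 0: leading byte 0xE0 = 11100000 → 3-byte char #1 = E0 BD 8F.
Offset 3: leading byte 0xE0 = 11100000 → 3-byte char #2 = E0 A6 93.
Offset 6: leading byte 0xF0 = 11110000 → 4-byte char #3 = F0 9F 98 98.
Offset 10: leading byte 0xE2 = 11100010 → 3-byte char #4 = E2 87 92.
Offset 13: leading byte 0xE2 = 11100010 → 3-byte char #5 = E2 88 83.
Offset 16: leading byte 0xE3 = 11100011 → 3-byte char #6 = E3 81 85.
Offset 19: leading byte 0xE2 = 11100010 → 3-byte char #7 = E2 9B A9.
Offset 22: leading byte 0xF3 = 11110011 → 4-byte char #8 = F3 BD 8D A8.
Leading byte 0xF3 = 11110011 matches 11110xxx → 4-byte sequence.
Byte 1: 0xF3 = 11110011, payload 011 (3 bits).
Byte 2: 0xBD = 10111101 (10xxxxxx ✓), payload 111101.
Byte 3: 0x8D = 10001101 (10xxxxxx ✓), payload 001101.
Byte 4: 0xA8 = 10101000 (10xxxxxx ✓), payload 101000.
Concatenate: 011111101001101101000 = 0xFD368 (21 bits → U+FD368).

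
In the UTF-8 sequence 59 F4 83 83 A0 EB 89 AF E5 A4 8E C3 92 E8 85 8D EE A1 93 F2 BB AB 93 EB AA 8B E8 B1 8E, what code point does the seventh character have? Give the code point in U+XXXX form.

U+E853

Offset 0: leading byte 0x59 = 01011001 → 1-byte char #1 = 59.
Offset 1: leading byte 0xF4 = 11110100 → 4-byte char #2 = F4 83 83 A0.
Offset 5: leading byte 0xEB = 11101011 → 3-byte char #3 = EB 89 AF.
Offset 8: leading byte 0xE5 = 11100101 → 3-byte char #4 = E5 A4 8E.
Offset 11: leading byte 0xC3 = 11000011 → 2-byte char #5 = C3 92.
Offset 13: leading byte 0xE8 = 11101000 → 3-byte char #6 = E8 85 8D.
Offset 16: leading byte 0xEE = 11101110 → 3-byte char #7 = EE A1 93.
Leading byte 0xEE = 11101110 matches 1110xxxx → 3-byte sequence.
Byte 1: 0xEE = 11101110, payload 1110 (4 bits).
Byte 2: 0xA1 = 10100001 (10xxxxxx ✓), payload 100001.
Byte 3: 0x93 = 10010011 (10xxxxxx ✓), payload 010011.
Concatenate: 1110100001010011 = 0xE853 (16 bits → U+E853).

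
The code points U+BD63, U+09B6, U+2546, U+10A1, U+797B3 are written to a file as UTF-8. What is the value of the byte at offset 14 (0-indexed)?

U+BD63 → 3-byte form EB B5 A3 at offsets 0–2.
U+09B6 → 3-byte form E0 A6 B6 at offsets 3–5.
U+2546 → 3-byte form E2 95 86 at offsets 6–8.
U+10A1 → 3-byte form E1 82 A1 at offsets 9–11.
U+797B3 → 4-byte form F1 B9 9E B3 at offsets 12–15.
Offset 14 falls in char 5's range; it's byte 3 of F1 B9 9E B3 = 0x9E.

0x9E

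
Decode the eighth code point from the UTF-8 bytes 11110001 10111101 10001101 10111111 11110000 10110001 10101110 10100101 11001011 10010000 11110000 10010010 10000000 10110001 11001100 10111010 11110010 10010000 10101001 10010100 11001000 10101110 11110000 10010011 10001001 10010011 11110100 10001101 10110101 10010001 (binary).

Offset 0: leading byte 0xF1 = 11110001 → 4-byte char #1 = F1 BD 8D BF.
Offset 4: leading byte 0xF0 = 11110000 → 4-byte char #2 = F0 B1 AE A5.
Offset 8: leading byte 0xCB = 11001011 → 2-byte char #3 = CB 90.
Offset 10: leading byte 0xF0 = 11110000 → 4-byte char #4 = F0 92 80 B1.
Offset 14: leading byte 0xCC = 11001100 → 2-byte char #5 = CC BA.
Offset 16: leading byte 0xF2 = 11110010 → 4-byte char #6 = F2 90 A9 94.
Offset 20: leading byte 0xC8 = 11001000 → 2-byte char #7 = C8 AE.
Offset 22: leading byte 0xF0 = 11110000 → 4-byte char #8 = F0 93 89 93.
Leading byte 0xF0 = 11110000 matches 11110xxx → 4-byte sequence.
Byte 1: 0xF0 = 11110000, payload 000 (3 bits).
Byte 2: 0x93 = 10010011 (10xxxxxx ✓), payload 010011.
Byte 3: 0x89 = 10001001 (10xxxxxx ✓), payload 001001.
Byte 4: 0x93 = 10010011 (10xxxxxx ✓), payload 010011.
Concatenate: 000010011001001010011 = 0x13253 (21 bits → U+13253).

U+13253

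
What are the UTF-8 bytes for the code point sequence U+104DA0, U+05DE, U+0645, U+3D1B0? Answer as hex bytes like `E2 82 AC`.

U+104DA0: 4-byte form → F4 84 B6 A0.
U+05DE: 2-byte form → D7 9E.
U+0645: 2-byte form → D9 85.
U+3D1B0: 4-byte form → F0 BD 86 B0.
Concatenated (12 bytes): F4 84 B6 A0 D7 9E D9 85 F0 BD 86 B0.

F4 84 B6 A0 D7 9E D9 85 F0 BD 86 B0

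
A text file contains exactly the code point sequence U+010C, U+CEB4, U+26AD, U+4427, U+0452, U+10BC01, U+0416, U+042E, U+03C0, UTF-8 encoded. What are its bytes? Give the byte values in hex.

C4 8C EC BA B4 E2 9A AD E4 90 A7 D1 92 F4 8B B0 81 D0 96 D0 AE CF 80

U+010C: 2-byte form → C4 8C.
U+CEB4: 3-byte form → EC BA B4.
U+26AD: 3-byte form → E2 9A AD.
U+4427: 3-byte form → E4 90 A7.
U+0452: 2-byte form → D1 92.
U+10BC01: 4-byte form → F4 8B B0 81.
U+0416: 2-byte form → D0 96.
U+042E: 2-byte form → D0 AE.
U+03C0: 2-byte form → CF 80.
Concatenated (23 bytes): C4 8C EC BA B4 E2 9A AD E4 90 A7 D1 92 F4 8B B0 81 D0 96 D0 AE CF 80.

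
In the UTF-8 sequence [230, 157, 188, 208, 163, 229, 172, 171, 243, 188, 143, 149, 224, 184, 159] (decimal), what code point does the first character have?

U+677C

Offset 0: leading byte 0xE6 = 11100110 → 3-byte char #1 = E6 9D BC.
Leading byte 0xE6 = 11100110 matches 1110xxxx → 3-byte sequence.
Byte 1: 0xE6 = 11100110, payload 0110 (4 bits).
Byte 2: 0x9D = 10011101 (10xxxxxx ✓), payload 011101.
Byte 3: 0xBC = 10111100 (10xxxxxx ✓), payload 111100.
Concatenate: 0110011101111100 = 0x677C (16 bits → U+677C).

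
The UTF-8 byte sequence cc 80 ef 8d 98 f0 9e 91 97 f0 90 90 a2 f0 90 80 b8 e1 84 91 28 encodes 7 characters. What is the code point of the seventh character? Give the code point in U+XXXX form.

U+0028

Offset 0: leading byte 0xCC = 11001100 → 2-byte char #1 = CC 80.
Offset 2: leading byte 0xEF = 11101111 → 3-byte char #2 = EF 8D 98.
Offset 5: leading byte 0xF0 = 11110000 → 4-byte char #3 = F0 9E 91 97.
Offset 9: leading byte 0xF0 = 11110000 → 4-byte char #4 = F0 90 90 A2.
Offset 13: leading byte 0xF0 = 11110000 → 4-byte char #5 = F0 90 80 B8.
Offset 17: leading byte 0xE1 = 11100001 → 3-byte char #6 = E1 84 91.
Offset 20: leading byte 0x28 = 00101000 → 1-byte char #7 = 28.
Leading byte 0x28 = 00101000 matches 0xxxxxxx → 1-byte sequence.
Byte 1: 0x28 = 00101000, payload 0101000 (7 bits).
Concatenate: 0101000 = 0x28 (7 bits → U+0028).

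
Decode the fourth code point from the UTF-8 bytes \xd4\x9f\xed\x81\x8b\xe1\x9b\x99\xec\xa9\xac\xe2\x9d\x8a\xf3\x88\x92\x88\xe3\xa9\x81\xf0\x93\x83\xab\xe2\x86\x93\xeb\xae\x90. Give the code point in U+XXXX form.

U+CA6C

Offset 0: leading byte 0xD4 = 11010100 → 2-byte char #1 = D4 9F.
Offset 2: leading byte 0xED = 11101101 → 3-byte char #2 = ED 81 8B.
Offset 5: leading byte 0xE1 = 11100001 → 3-byte char #3 = E1 9B 99.
Offset 8: leading byte 0xEC = 11101100 → 3-byte char #4 = EC A9 AC.
Leading byte 0xEC = 11101100 matches 1110xxxx → 3-byte sequence.
Byte 1: 0xEC = 11101100, payload 1100 (4 bits).
Byte 2: 0xA9 = 10101001 (10xxxxxx ✓), payload 101001.
Byte 3: 0xAC = 10101100 (10xxxxxx ✓), payload 101100.
Concatenate: 1100101001101100 = 0xCA6C (16 bits → U+CA6C).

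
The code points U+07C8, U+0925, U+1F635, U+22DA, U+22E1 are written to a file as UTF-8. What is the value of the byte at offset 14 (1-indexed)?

0x8B

1-indexed offset 14 is 0-indexed offset 13.
U+07C8 → 2-byte form DF 88 at offsets 0–1.
U+0925 → 3-byte form E0 A4 A5 at offsets 2–4.
U+1F635 → 4-byte form F0 9F 98 B5 at offsets 5–8.
U+22DA → 3-byte form E2 8B 9A at offsets 9–11.
U+22E1 → 3-byte form E2 8B A1 at offsets 12–14.
Offset 13 falls in char 5's range; it's byte 2 of E2 8B A1 = 0x8B.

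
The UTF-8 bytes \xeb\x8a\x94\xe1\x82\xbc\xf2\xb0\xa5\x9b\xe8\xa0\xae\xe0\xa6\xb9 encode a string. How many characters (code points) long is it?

5

Byte at offset 0: 0xEB = 11101011 → 3-byte char (#1). Advance 3.
Byte at offset 3: 0xE1 = 11100001 → 3-byte char (#2). Advance 3.
Byte at offset 6: 0xF2 = 11110010 → 4-byte char (#3). Advance 4.
Byte at offset 10: 0xE8 = 11101000 → 3-byte char (#4). Advance 3.
Byte at offset 13: 0xE0 = 11100000 → 3-byte char (#5). Advance 3.
Reached end at offset 16 after 5 code points.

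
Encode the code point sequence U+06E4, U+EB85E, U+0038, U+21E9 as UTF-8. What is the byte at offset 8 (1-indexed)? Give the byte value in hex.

0xE2

1-indexed offset 8 is 0-indexed offset 7.
U+06E4 → 2-byte form DB A4 at offsets 0–1.
U+EB85E → 4-byte form F3 AB A1 9E at offsets 2–5.
U+0038 → 1-byte form 38 at offsets 6–6.
U+21E9 → 3-byte form E2 87 A9 at offsets 7–9.
Offset 7 falls in char 4's range; it's byte 1 of E2 87 A9 = 0xE2.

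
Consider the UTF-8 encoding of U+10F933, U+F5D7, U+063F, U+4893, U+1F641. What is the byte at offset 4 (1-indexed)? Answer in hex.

1-indexed offset 4 is 0-indexed offset 3.
U+10F933 → 4-byte form F4 8F A4 B3 at offsets 0–3.
Offset 3 falls in char 1's range; it's byte 4 of F4 8F A4 B3 = 0xB3.

0xB3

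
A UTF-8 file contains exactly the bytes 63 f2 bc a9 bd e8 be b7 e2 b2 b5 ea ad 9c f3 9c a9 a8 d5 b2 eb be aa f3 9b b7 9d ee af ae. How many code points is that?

10

Byte at offset 0: 0x63 = 01100011 → 1-byte char (#1). Advance 1.
Byte at offset 1: 0xF2 = 11110010 → 4-byte char (#2). Advance 4.
Byte at offset 5: 0xE8 = 11101000 → 3-byte char (#3). Advance 3.
Byte at offset 8: 0xE2 = 11100010 → 3-byte char (#4). Advance 3.
Byte at offset 11: 0xEA = 11101010 → 3-byte char (#5). Advance 3.
Byte at offset 14: 0xF3 = 11110011 → 4-byte char (#6). Advance 4.
Byte at offset 18: 0xD5 = 11010101 → 2-byte char (#7). Advance 2.
Byte at offset 20: 0xEB = 11101011 → 3-byte char (#8). Advance 3.
Byte at offset 23: 0xF3 = 11110011 → 4-byte char (#9). Advance 4.
Byte at offset 27: 0xEE = 11101110 → 3-byte char (#10). Advance 3.
Reached end at offset 30 after 10 code points.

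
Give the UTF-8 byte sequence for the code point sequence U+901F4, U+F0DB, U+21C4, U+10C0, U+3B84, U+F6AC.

U+901F4: 4-byte form → F2 90 87 B4.
U+F0DB: 3-byte form → EF 83 9B.
U+21C4: 3-byte form → E2 87 84.
U+10C0: 3-byte form → E1 83 80.
U+3B84: 3-byte form → E3 AE 84.
U+F6AC: 3-byte form → EF 9A AC.
Concatenated (19 bytes): F2 90 87 B4 EF 83 9B E2 87 84 E1 83 80 E3 AE 84 EF 9A AC.

F2 90 87 B4 EF 83 9B E2 87 84 E1 83 80 E3 AE 84 EF 9A AC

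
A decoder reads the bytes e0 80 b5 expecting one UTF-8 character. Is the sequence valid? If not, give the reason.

invalid (overlong encoding)

Leading byte 0xE0 = 11100000 → 3-byte form.
Continuation bytes all match 10xxxxxx. Payload decodes to 0x35.
But 0x35 < 0x800, the minimum for a 3-byte sequence — this is an overlong encoding.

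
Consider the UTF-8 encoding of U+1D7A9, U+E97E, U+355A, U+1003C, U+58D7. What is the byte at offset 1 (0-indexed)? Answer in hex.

U+1D7A9 → 4-byte form F0 9D 9E A9 at offsets 0–3.
Offset 1 falls in char 1's range; it's byte 2 of F0 9D 9E A9 = 0x9D.

0x9D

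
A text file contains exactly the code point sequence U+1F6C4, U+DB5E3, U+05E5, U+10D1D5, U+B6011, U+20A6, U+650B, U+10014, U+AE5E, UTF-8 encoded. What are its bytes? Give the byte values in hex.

F0 9F 9B 84 F3 9B 97 A3 D7 A5 F4 8D 87 95 F2 B6 80 91 E2 82 A6 E6 94 8B F0 90 80 94 EA B9 9E

U+1F6C4: 4-byte form → F0 9F 9B 84.
U+DB5E3: 4-byte form → F3 9B 97 A3.
U+05E5: 2-byte form → D7 A5.
U+10D1D5: 4-byte form → F4 8D 87 95.
U+B6011: 4-byte form → F2 B6 80 91.
U+20A6: 3-byte form → E2 82 A6.
U+650B: 3-byte form → E6 94 8B.
U+10014: 4-byte form → F0 90 80 94.
U+AE5E: 3-byte form → EA B9 9E.
Concatenated (31 bytes): F0 9F 9B 84 F3 9B 97 A3 D7 A5 F4 8D 87 95 F2 B6 80 91 E2 82 A6 E6 94 8B F0 90 80 94 EA B9 9E.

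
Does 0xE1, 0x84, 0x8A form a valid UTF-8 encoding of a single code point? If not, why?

valid

Leading byte 0xE1 = 11100001 → 3-byte form.
Continuation bytes 0x84=10000100, 0x8A=10001010 all match 10xxxxxx.
Decoded value 0x110A is ≥ 0x800 (shortest form) and not a surrogate.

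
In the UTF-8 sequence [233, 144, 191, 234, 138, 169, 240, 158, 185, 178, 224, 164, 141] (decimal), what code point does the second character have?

Offset 0: leading byte 0xE9 = 11101001 → 3-byte char #1 = E9 90 BF.
Offset 3: leading byte 0xEA = 11101010 → 3-byte char #2 = EA 8A A9.
Leading byte 0xEA = 11101010 matches 1110xxxx → 3-byte sequence.
Byte 1: 0xEA = 11101010, payload 1010 (4 bits).
Byte 2: 0x8A = 10001010 (10xxxxxx ✓), payload 001010.
Byte 3: 0xA9 = 10101001 (10xxxxxx ✓), payload 101001.
Concatenate: 1010001010101001 = 0xA2A9 (16 bits → U+A2A9).

U+A2A9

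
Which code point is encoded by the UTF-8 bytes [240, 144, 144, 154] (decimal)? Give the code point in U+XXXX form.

Leading byte 0xF0 = 11110000 matches 11110xxx → 4-byte sequence.
Byte 1: 0xF0 = 11110000, payload 000 (3 bits).
Byte 2: 0x90 = 10010000 (10xxxxxx ✓), payload 010000.
Byte 3: 0x90 = 10010000 (10xxxxxx ✓), payload 010000.
Byte 4: 0x9A = 10011010 (10xxxxxx ✓), payload 011010.
Concatenate: 000010000010000011010 = 0x1041A (21 bits → U+1041A).

U+1041A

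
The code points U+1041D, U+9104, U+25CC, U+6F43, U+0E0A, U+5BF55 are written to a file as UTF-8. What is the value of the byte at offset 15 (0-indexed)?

0x8A

U+1041D → 4-byte form F0 90 90 9D at offsets 0–3.
U+9104 → 3-byte form E9 84 84 at offsets 4–6.
U+25CC → 3-byte form E2 97 8C at offsets 7–9.
U+6F43 → 3-byte form E6 BD 83 at offsets 10–12.
U+0E0A → 3-byte form E0 B8 8A at offsets 13–15.
Offset 15 falls in char 5's range; it's byte 3 of E0 B8 8A = 0x8A.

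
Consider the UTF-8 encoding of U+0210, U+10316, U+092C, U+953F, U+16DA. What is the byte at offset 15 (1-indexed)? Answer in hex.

1-indexed offset 15 is 0-indexed offset 14.
U+0210 → 2-byte form C8 90 at offsets 0–1.
U+10316 → 4-byte form F0 90 8C 96 at offsets 2–5.
U+092C → 3-byte form E0 A4 AC at offsets 6–8.
U+953F → 3-byte form E9 94 BF at offsets 9–11.
U+16DA → 3-byte form E1 9B 9A at offsets 12–14.
Offset 14 falls in char 5's range; it's byte 3 of E1 9B 9A = 0x9A.

0x9A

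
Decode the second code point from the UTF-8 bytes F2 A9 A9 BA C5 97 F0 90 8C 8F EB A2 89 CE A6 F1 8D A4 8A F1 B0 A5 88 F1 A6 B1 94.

Offset 0: leading byte 0xF2 = 11110010 → 4-byte char #1 = F2 A9 A9 BA.
Offset 4: leading byte 0xC5 = 11000101 → 2-byte char #2 = C5 97.
Leading byte 0xC5 = 11000101 matches 110xxxxx → 2-byte sequence.
Byte 1: 0xC5 = 11000101, payload 00101 (5 bits).
Byte 2: 0x97 = 10010111 (10xxxxxx ✓), payload 010111.
Concatenate: 00101010111 = 0x157 (11 bits → U+0157).

U+0157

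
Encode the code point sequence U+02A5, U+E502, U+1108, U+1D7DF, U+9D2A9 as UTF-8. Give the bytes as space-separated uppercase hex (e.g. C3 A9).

U+02A5: 2-byte form → CA A5.
U+E502: 3-byte form → EE 94 82.
U+1108: 3-byte form → E1 84 88.
U+1D7DF: 4-byte form → F0 9D 9F 9F.
U+9D2A9: 4-byte form → F2 9D 8A A9.
Concatenated (16 bytes): CA A5 EE 94 82 E1 84 88 F0 9D 9F 9F F2 9D 8A A9.

CA A5 EE 94 82 E1 84 88 F0 9D 9F 9F F2 9D 8A A9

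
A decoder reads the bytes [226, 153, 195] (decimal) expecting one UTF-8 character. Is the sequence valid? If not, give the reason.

Leading byte 0xE2 = 11100010 → 3-byte form.
Byte 3 is 0xC3 = 11000011, which is not 10xxxxxx — expected a continuation byte.

invalid (non-continuation byte where continuation expected)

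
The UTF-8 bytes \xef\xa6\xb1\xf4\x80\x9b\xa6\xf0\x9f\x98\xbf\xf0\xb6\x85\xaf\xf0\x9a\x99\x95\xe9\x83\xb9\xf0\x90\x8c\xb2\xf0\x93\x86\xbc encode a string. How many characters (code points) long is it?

Byte at offset 0: 0xEF = 11101111 → 3-byte char (#1). Advance 3.
Byte at offset 3: 0xF4 = 11110100 → 4-byte char (#2). Advance 4.
Byte at offset 7: 0xF0 = 11110000 → 4-byte char (#3). Advance 4.
Byte at offset 11: 0xF0 = 11110000 → 4-byte char (#4). Advance 4.
Byte at offset 15: 0xF0 = 11110000 → 4-byte char (#5). Advance 4.
Byte at offset 19: 0xE9 = 11101001 → 3-byte char (#6). Advance 3.
Byte at offset 22: 0xF0 = 11110000 → 4-byte char (#7). Advance 4.
Byte at offset 26: 0xF0 = 11110000 → 4-byte char (#8). Advance 4.
Reached end at offset 30 after 8 code points.

8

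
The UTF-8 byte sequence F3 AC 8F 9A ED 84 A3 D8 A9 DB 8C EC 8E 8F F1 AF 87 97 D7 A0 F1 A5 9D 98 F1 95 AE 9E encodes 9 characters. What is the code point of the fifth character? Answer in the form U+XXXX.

Offset 0: leading byte 0xF3 = 11110011 → 4-byte char #1 = F3 AC 8F 9A.
Offset 4: leading byte 0xED = 11101101 → 3-byte char #2 = ED 84 A3.
Offset 7: leading byte 0xD8 = 11011000 → 2-byte char #3 = D8 A9.
Offset 9: leading byte 0xDB = 11011011 → 2-byte char #4 = DB 8C.
Offset 11: leading byte 0xEC = 11101100 → 3-byte char #5 = EC 8E 8F.
Leading byte 0xEC = 11101100 matches 1110xxxx → 3-byte sequence.
Byte 1: 0xEC = 11101100, payload 1100 (4 bits).
Byte 2: 0x8E = 10001110 (10xxxxxx ✓), payload 001110.
Byte 3: 0x8F = 10001111 (10xxxxxx ✓), payload 001111.
Concatenate: 1100001110001111 = 0xC38F (16 bits → U+C38F).

U+C38F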